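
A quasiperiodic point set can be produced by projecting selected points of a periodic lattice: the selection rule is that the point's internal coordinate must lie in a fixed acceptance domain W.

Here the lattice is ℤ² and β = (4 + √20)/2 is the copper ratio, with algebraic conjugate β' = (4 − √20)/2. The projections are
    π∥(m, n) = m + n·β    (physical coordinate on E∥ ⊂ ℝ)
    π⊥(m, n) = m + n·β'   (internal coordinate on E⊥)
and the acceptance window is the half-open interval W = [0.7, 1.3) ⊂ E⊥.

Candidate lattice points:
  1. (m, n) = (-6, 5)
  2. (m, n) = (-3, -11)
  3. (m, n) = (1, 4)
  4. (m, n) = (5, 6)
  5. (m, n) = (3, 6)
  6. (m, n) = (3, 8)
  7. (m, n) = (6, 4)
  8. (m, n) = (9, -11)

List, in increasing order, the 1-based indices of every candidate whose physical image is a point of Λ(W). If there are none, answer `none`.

6

Compute β' = (4−√20)/2 = -0.2361, so π⊥(m,n) = m -0.2361·n.
#1 (-6,5): internal coord -6 + (5)·β' = -7.1803; -7.1803 ∉ [0.7, 1.3) → out
#2 (-3,-11): internal coord -3 + (-11)·β' = -0.4033; -0.4033 ∉ [0.7, 1.3) → out
#3 (1,4): internal coord 1 + (4)·β' = +0.0557; +0.0557 ∉ [0.7, 1.3) → out
#4 (5,6): internal coord 5 + (6)·β' = +3.5836; +3.5836 ∉ [0.7, 1.3) → out
#5 (3,6): internal coord 3 + (6)·β' = +1.5836; +1.5836 ∉ [0.7, 1.3) → out
#6 (3,8): internal coord 3 + (8)·β' = +1.1115; +1.1115 ∈ [0.7, 1.3) → IN Λ
#7 (6,4): internal coord 6 + (4)·β' = +5.0557; +5.0557 ∉ [0.7, 1.3) → out
#8 (9,-11): internal coord 9 + (-11)·β' = +11.5967; +11.5967 ∉ [0.7, 1.3) → out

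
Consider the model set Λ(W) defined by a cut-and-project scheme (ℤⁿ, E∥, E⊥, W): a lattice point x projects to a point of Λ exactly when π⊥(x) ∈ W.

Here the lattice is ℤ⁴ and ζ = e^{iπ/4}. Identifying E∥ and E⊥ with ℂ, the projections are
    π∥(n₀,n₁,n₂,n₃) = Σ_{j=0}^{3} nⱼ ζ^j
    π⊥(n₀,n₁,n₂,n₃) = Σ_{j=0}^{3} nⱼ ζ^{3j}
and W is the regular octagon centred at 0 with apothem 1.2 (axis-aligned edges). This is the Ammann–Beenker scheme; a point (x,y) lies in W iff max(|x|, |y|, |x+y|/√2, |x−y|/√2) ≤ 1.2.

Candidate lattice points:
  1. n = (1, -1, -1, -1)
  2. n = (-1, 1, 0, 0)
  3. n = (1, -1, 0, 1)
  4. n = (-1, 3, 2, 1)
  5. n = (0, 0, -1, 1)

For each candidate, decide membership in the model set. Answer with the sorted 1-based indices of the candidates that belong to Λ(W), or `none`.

1

With ζ = e^{iπ/4} the internal vectors are ζ^0,ζ^3,ζ^6,ζ^9.
#1 (1, -1, -1, -1): internal (1.0000, -0.4142); octagon support 1.0000 vs apothem 1.2 → ∈ W
#2 (-1, 1, 0, 0): internal (-1.7071, 0.7071); octagon support 1.7071 vs apothem 1.2 → ∉ W
#3 (1, -1, 0, 1): internal (2.4142, 0.0000); octagon support 2.4142 vs apothem 1.2 → ∉ W
#4 (-1, 3, 2, 1): internal (-2.4142, 0.8284); octagon support 2.4142 vs apothem 1.2 → ∉ W
#5 (0, 0, -1, 1): internal (0.7071, 1.7071); octagon support 1.7071 vs apothem 1.2 → ∉ W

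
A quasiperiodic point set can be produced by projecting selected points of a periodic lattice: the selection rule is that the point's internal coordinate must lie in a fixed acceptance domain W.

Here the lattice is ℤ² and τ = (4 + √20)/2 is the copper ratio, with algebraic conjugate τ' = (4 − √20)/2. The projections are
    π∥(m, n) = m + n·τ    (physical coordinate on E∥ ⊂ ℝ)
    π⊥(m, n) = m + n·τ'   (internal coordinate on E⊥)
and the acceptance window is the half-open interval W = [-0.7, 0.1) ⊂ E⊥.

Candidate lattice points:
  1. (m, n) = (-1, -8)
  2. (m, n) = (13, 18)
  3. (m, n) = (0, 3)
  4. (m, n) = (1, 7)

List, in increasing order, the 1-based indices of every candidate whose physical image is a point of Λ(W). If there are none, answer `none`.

4

Numerically τ ≈ 4.236068 and τ' = −1/τ ≈ -0.236068.
candidate 1: (m,n)=(-1,-8) → π∥ = -1-8·τ ≈ -34.888544, π⊥ = -1-8·τ' ≈ 0.888544 ∉ [-0.7, 0.1) ⇒ out
candidate 2: (m,n)=(13,18) → π∥ = 13+18·τ ≈ 89.249224, π⊥ = 13+18·τ' ≈ 8.750776 ∉ [-0.7, 0.1) ⇒ out
candidate 3: (m,n)=(0,3) → π∥ = 0+3·τ ≈ 12.708204, π⊥ = 0+3·τ' ≈ -0.708204 ∉ [-0.7, 0.1) ⇒ out
candidate 4: (m,n)=(1,7) → π∥ = 1+7·τ ≈ 30.652476, π⊥ = 1+7·τ' ≈ -0.652476 ∈ [-0.7, 0.1) ⇒ IN Λ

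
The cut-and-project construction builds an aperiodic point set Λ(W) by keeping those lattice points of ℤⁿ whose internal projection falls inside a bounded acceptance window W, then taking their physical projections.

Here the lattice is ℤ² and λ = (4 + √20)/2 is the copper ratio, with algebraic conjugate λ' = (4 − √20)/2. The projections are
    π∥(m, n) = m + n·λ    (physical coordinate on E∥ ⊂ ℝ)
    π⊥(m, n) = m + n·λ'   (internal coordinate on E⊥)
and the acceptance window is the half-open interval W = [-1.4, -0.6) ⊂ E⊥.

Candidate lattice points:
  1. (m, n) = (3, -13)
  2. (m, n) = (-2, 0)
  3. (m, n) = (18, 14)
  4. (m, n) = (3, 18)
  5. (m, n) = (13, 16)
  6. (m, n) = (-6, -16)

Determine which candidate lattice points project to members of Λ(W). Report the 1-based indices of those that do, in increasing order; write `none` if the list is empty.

4

Numerically λ ≈ 4.2361 and λ' = −1/λ ≈ -0.2361.
[1] lift (3,-13): star map gives 6.0689; window check -1.4 ≤ 6.0689 < -0.6 is false → out
[2] lift (-2,0): star map gives -2.0000; window check -1.4 ≤ -2.0000 < -0.6 is false → out
[3] lift (18,14): star map gives 14.6950; window check -1.4 ≤ 14.6950 < -0.6 is false → out
[4] lift (3,18): star map gives -1.2492; window check -1.4 ≤ -1.2492 < -0.6 is true → IN Λ
[5] lift (13,16): star map gives 9.2229; window check -1.4 ≤ 9.2229 < -0.6 is false → out
[6] lift (-6,-16): star map gives -2.2229; window check -1.4 ≤ -2.2229 < -0.6 is false → out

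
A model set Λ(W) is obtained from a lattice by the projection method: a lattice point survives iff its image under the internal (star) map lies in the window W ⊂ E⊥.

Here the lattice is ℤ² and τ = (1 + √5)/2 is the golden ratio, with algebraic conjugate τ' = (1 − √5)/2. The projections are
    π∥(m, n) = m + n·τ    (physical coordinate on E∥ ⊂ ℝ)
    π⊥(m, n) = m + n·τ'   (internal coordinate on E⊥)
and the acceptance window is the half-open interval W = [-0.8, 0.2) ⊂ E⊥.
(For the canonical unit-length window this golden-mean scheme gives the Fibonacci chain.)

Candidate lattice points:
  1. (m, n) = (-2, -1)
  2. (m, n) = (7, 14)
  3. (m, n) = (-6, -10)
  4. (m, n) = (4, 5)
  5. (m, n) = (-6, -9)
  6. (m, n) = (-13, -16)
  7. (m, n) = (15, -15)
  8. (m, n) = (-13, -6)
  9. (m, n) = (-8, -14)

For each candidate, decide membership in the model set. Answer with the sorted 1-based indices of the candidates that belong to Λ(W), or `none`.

3, 5

τ' = (1−√5)/2 ≈ -0.6180.
candidate 1: (m,n)=(-2,-1) → π∥ = -2-1·τ ≈ -3.6180, π⊥ = -2-1·τ' ≈ -1.3820 ∉ [-0.8, 0.2) ⇒ out
candidate 2: (m,n)=(7,14) → π∥ = 7+14·τ ≈ 29.6525, π⊥ = 7+14·τ' ≈ -1.6525 ∉ [-0.8, 0.2) ⇒ out
candidate 3: (m,n)=(-6,-10) → π∥ = -6-10·τ ≈ -22.1803, π⊥ = -6-10·τ' ≈ 0.1803 ∈ [-0.8, 0.2) ⇒ IN Λ
candidate 4: (m,n)=(4,5) → π∥ = 4+5·τ ≈ 12.0902, π⊥ = 4+5·τ' ≈ 0.9098 ∉ [-0.8, 0.2) ⇒ out
candidate 5: (m,n)=(-6,-9) → π∥ = -6-9·τ ≈ -20.5623, π⊥ = -6-9·τ' ≈ -0.4377 ∈ [-0.8, 0.2) ⇒ IN Λ
candidate 6: (m,n)=(-13,-16) → π∥ = -13-16·τ ≈ -38.8885, π⊥ = -13-16·τ' ≈ -3.1115 ∉ [-0.8, 0.2) ⇒ out
candidate 7: (m,n)=(15,-15) → π∥ = 15-15·τ ≈ -9.2705, π⊥ = 15-15·τ' ≈ 24.2705 ∉ [-0.8, 0.2) ⇒ out
candidate 8: (m,n)=(-13,-6) → π∥ = -13-6·τ ≈ -22.7082, π⊥ = -13-6·τ' ≈ -9.2918 ∉ [-0.8, 0.2) ⇒ out
candidate 9: (m,n)=(-8,-14) → π∥ = -8-14·τ ≈ -30.6525, π⊥ = -8-14·τ' ≈ 0.6525 ∉ [-0.8, 0.2) ⇒ out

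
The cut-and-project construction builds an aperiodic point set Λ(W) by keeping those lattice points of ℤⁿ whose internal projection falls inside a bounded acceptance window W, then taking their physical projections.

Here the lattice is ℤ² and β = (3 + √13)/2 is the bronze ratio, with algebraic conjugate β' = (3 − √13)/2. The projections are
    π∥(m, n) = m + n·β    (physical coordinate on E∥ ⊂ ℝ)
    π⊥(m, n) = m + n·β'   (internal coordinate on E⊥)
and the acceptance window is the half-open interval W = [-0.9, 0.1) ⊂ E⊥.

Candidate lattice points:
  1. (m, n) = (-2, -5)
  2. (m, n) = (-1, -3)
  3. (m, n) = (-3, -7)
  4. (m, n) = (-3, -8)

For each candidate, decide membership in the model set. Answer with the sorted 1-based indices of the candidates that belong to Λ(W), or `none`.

1, 2, 3, 4

β' = (3−√13)/2 ≈ -0.3028.
candidate 1: (m,n)=(-2,-5) → π∥ = -2-5·β ≈ -18.5139, π⊥ = -2-5·β' ≈ -0.4861 ∈ [-0.9, 0.1) ⇒ IN Λ
candidate 2: (m,n)=(-1,-3) → π∥ = -1-3·β ≈ -10.9083, π⊥ = -1-3·β' ≈ -0.0917 ∈ [-0.9, 0.1) ⇒ IN Λ
candidate 3: (m,n)=(-3,-7) → π∥ = -3-7·β ≈ -26.1194, π⊥ = -3-7·β' ≈ -0.8806 ∈ [-0.9, 0.1) ⇒ IN Λ
candidate 4: (m,n)=(-3,-8) → π∥ = -3-8·β ≈ -29.4222, π⊥ = -3-8·β' ≈ -0.5778 ∈ [-0.9, 0.1) ⇒ IN Λ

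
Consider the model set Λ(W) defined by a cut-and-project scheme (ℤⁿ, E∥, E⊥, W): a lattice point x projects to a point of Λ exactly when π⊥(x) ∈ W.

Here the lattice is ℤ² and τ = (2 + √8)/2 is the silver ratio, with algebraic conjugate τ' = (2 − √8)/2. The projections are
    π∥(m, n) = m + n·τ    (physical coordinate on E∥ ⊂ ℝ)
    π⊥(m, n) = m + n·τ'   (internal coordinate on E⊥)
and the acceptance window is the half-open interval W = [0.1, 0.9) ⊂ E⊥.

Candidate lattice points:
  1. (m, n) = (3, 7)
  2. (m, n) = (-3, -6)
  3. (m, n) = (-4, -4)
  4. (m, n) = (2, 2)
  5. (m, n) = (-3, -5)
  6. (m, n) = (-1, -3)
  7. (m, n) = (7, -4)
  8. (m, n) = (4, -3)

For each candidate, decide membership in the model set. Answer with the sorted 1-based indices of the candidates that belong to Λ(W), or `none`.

τ' = (2−√8)/2 ≈ -0.414214.
#1 (3,7): internal coord 3 + (7)·τ' = +0.100505; +0.100505 ∈ [0.1, 0.9) → IN Λ
#2 (-3,-6): internal coord -3 + (-6)·τ' = -0.514719; -0.514719 ∉ [0.1, 0.9) → out
#3 (-4,-4): internal coord -4 + (-4)·τ' = -2.343146; -2.343146 ∉ [0.1, 0.9) → out
#4 (2,2): internal coord 2 + (2)·τ' = +1.171573; +1.171573 ∉ [0.1, 0.9) → out
#5 (-3,-5): internal coord -3 + (-5)·τ' = -0.928932; -0.928932 ∉ [0.1, 0.9) → out
#6 (-1,-3): internal coord -1 + (-3)·τ' = +0.242641; +0.242641 ∈ [0.1, 0.9) → IN Λ
#7 (7,-4): internal coord 7 + (-4)·τ' = +8.656854; +8.656854 ∉ [0.1, 0.9) → out
#8 (4,-3): internal coord 4 + (-3)·τ' = +5.242641; +5.242641 ∉ [0.1, 0.9) → out

1, 6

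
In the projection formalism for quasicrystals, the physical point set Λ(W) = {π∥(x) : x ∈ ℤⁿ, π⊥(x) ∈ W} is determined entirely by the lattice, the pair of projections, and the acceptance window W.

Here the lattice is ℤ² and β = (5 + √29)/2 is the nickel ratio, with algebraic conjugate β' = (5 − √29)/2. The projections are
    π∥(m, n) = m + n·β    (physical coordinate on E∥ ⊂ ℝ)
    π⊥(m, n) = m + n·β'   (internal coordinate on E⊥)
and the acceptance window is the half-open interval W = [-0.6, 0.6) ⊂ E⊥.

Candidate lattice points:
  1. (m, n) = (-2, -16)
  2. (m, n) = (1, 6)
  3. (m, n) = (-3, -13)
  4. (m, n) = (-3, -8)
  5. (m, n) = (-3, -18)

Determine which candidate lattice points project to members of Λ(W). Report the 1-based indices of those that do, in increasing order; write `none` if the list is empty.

Numerically β ≈ 5.1926 and β' = −1/β ≈ -0.1926.
[1] lift (-2,-16): star map gives 1.0813; window check -0.6 ≤ 1.0813 < 0.6 is false → out
[2] lift (1,6): star map gives -0.1555; window check -0.6 ≤ -0.1555 < 0.6 is true → IN Λ
[3] lift (-3,-13): star map gives -0.4964; window check -0.6 ≤ -0.4964 < 0.6 is true → IN Λ
[4] lift (-3,-8): star map gives -1.4593; window check -0.6 ≤ -1.4593 < 0.6 is false → out
[5] lift (-3,-18): star map gives 0.4665; window check -0.6 ≤ 0.4665 < 0.6 is true → IN Λ

2, 3, 5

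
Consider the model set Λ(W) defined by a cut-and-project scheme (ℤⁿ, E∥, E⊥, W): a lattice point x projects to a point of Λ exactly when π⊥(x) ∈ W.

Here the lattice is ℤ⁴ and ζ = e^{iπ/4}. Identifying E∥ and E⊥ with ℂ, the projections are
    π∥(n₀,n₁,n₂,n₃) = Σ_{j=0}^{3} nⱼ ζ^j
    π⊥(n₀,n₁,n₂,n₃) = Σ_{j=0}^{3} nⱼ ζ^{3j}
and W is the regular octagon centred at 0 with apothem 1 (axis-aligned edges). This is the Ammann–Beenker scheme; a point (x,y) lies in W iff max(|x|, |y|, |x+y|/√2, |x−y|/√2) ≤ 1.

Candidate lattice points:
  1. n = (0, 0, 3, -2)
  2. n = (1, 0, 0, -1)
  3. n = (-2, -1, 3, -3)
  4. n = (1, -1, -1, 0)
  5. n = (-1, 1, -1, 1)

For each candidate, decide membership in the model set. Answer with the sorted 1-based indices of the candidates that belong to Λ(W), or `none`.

2

With ζ = e^{iπ/4} the internal vectors are ζ^0,ζ^3,ζ^6,ζ^9.
candidate 1: n = (0, 0, 3, -2) → π⊥ ≈ (-1.41421, -4.41421); max(|x|,|y|,|x±y|/√2) = 4.41421 > 1 ⇒ ∉ W
candidate 2: n = (1, 0, 0, -1) → π⊥ ≈ (+0.29289, -0.70711); max(|x|,|y|,|x±y|/√2) = 0.70711 ≤ 1 ⇒ ∈ W
candidate 3: n = (-2, -1, 3, -3) → π⊥ ≈ (-3.41421, -5.82843); max(|x|,|y|,|x±y|/√2) = 6.53553 > 1 ⇒ ∉ W
candidate 4: n = (1, -1, -1, 0) → π⊥ ≈ (+1.70711, +0.29289); max(|x|,|y|,|x±y|/√2) = 1.70711 > 1 ⇒ ∉ W
candidate 5: n = (-1, 1, -1, 1) → π⊥ ≈ (-1.00000, +2.41421); max(|x|,|y|,|x±y|/√2) = 2.41421 > 1 ⇒ ∉ W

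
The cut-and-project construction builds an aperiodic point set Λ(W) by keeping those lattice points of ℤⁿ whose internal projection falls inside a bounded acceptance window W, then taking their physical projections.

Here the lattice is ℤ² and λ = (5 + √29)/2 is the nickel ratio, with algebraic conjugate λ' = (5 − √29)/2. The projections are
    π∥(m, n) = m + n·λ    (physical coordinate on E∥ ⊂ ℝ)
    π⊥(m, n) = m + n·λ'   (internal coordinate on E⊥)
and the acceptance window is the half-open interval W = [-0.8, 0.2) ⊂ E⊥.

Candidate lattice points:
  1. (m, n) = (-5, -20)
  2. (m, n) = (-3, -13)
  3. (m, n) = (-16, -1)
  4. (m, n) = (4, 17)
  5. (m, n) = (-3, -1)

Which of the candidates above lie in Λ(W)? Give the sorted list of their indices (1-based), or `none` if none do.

2

Compute λ' = (5−√29)/2 = -0.1926, so π⊥(m,n) = m -0.1926·n.
#1 (-5,-20): internal coord -5 + (-20)·λ' = -1.1484; -1.1484 ∉ [-0.8, 0.2) → out
#2 (-3,-13): internal coord -3 + (-13)·λ' = -0.4964; -0.4964 ∈ [-0.8, 0.2) → IN Λ
#3 (-16,-1): internal coord -16 + (-1)·λ' = -15.8074; -15.8074 ∉ [-0.8, 0.2) → out
#4 (4,17): internal coord 4 + (17)·λ' = +0.7261; +0.7261 ∉ [-0.8, 0.2) → out
#5 (-3,-1): internal coord -3 + (-1)·λ' = -2.8074; -2.8074 ∉ [-0.8, 0.2) → out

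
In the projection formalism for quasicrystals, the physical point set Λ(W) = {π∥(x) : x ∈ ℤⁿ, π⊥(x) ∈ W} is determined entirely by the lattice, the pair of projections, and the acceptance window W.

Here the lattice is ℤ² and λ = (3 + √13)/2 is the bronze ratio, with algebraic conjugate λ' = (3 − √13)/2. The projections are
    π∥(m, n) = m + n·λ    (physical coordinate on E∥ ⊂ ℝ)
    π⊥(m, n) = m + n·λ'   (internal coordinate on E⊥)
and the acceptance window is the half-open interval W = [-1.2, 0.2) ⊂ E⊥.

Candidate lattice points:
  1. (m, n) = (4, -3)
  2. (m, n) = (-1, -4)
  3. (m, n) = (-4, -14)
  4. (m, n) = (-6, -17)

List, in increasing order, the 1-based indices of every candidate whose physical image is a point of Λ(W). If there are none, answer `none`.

4

λ' = (3−√13)/2 ≈ -0.30278.
[1] lift (4,-3): star map gives 4.90833; window check -1.2 ≤ 4.90833 < 0.2 is false → out
[2] lift (-1,-4): star map gives 0.21110; window check -1.2 ≤ 0.21110 < 0.2 is false → out
[3] lift (-4,-14): star map gives 0.23886; window check -1.2 ≤ 0.23886 < 0.2 is false → out
[4] lift (-6,-17): star map gives -0.85281; window check -1.2 ≤ -0.85281 < 0.2 is true → IN Λ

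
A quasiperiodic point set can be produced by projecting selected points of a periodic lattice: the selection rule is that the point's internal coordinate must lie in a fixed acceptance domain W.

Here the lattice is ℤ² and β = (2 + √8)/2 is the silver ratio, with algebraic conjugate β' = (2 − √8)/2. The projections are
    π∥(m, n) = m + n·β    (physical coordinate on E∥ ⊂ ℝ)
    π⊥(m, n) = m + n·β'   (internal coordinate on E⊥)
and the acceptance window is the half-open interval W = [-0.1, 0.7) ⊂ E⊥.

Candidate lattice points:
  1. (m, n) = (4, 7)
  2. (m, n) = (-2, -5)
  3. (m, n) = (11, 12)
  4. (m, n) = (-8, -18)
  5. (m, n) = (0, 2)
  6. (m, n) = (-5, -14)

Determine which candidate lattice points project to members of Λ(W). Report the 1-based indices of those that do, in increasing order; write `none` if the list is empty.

β' = (2−√8)/2 ≈ -0.4142.
[1] lift (4,7): star map gives 1.1005; window check -0.1 ≤ 1.1005 < 0.7 is false → out
[2] lift (-2,-5): star map gives 0.0711; window check -0.1 ≤ 0.0711 < 0.7 is true → IN Λ
[3] lift (11,12): star map gives 6.0294; window check -0.1 ≤ 6.0294 < 0.7 is false → out
[4] lift (-8,-18): star map gives -0.5442; window check -0.1 ≤ -0.5442 < 0.7 is false → out
[5] lift (0,2): star map gives -0.8284; window check -0.1 ≤ -0.8284 < 0.7 is false → out
[6] lift (-5,-14): star map gives 0.7990; window check -0.1 ≤ 0.7990 < 0.7 is false → out

2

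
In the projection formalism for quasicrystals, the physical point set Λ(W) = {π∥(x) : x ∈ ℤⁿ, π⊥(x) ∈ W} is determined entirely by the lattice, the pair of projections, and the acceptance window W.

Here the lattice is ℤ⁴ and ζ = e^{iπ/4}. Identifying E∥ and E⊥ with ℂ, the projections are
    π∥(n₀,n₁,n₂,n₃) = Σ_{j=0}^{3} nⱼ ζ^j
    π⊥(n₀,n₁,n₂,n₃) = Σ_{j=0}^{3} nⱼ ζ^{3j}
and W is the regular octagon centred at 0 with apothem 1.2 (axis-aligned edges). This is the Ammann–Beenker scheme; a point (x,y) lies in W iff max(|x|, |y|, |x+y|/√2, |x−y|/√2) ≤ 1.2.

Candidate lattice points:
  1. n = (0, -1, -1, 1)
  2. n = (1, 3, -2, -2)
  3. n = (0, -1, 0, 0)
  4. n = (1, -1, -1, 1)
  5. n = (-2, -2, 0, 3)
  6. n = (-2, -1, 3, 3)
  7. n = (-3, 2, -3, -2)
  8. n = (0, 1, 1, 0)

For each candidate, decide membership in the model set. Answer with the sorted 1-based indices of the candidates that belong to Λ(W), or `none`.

3, 8

π⊥(n) = n₀ + n₁ζ³ + n₂ζ⁶ + n₃ζ⁹ where ζ = e^{iπ/4}.
#1 (0, -1, -1, 1): internal (1.4142, 1.0000); octagon support 1.7071 vs apothem 1.2 → ∉ W
#2 (1, 3, -2, -2): internal (-2.5355, 2.7071); octagon support 3.7071 vs apothem 1.2 → ∉ W
#3 (0, -1, 0, 0): internal (0.7071, -0.7071); octagon support 1.0000 vs apothem 1.2 → ∈ W
#4 (1, -1, -1, 1): internal (2.4142, 1.0000); octagon support 2.4142 vs apothem 1.2 → ∉ W
#5 (-2, -2, 0, 3): internal (1.5355, 0.7071); octagon support 1.5858 vs apothem 1.2 → ∉ W
#6 (-2, -1, 3, 3): internal (0.8284, -1.5858); octagon support 1.7071 vs apothem 1.2 → ∉ W
#7 (-3, 2, -3, -2): internal (-5.8284, 3.0000); octagon support 6.2426 vs apothem 1.2 → ∉ W
#8 (0, 1, 1, 0): internal (-0.7071, -0.2929); octagon support 0.7071 vs apothem 1.2 → ∈ W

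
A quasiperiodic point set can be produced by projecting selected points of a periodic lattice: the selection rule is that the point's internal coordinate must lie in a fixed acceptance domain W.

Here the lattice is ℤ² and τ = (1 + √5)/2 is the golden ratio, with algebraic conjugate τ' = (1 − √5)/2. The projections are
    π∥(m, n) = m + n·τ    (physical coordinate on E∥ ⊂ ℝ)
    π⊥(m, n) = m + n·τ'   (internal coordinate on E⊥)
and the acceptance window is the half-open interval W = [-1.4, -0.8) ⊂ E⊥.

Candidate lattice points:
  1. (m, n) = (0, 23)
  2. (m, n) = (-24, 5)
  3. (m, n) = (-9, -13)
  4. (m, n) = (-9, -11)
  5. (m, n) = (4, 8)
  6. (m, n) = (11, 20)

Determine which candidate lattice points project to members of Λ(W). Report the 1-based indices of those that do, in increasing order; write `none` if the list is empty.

3, 5, 6

Compute τ' = (1−√5)/2 = -0.61803, so π⊥(m,n) = m -0.61803·n.
#1 (0,23): internal coord 0 + (23)·τ' = -14.21478; -14.21478 ∉ [-1.4, -0.8) → out
#2 (-24,5): internal coord -24 + (5)·τ' = -27.09017; -27.09017 ∉ [-1.4, -0.8) → out
#3 (-9,-13): internal coord -9 + (-13)·τ' = -0.96556; -0.96556 ∈ [-1.4, -0.8) → IN Λ
#4 (-9,-11): internal coord -9 + (-11)·τ' = -2.20163; -2.20163 ∉ [-1.4, -0.8) → out
#5 (4,8): internal coord 4 + (8)·τ' = -0.94427; -0.94427 ∈ [-1.4, -0.8) → IN Λ
#6 (11,20): internal coord 11 + (20)·τ' = -1.36068; -1.36068 ∈ [-1.4, -0.8) → IN Λ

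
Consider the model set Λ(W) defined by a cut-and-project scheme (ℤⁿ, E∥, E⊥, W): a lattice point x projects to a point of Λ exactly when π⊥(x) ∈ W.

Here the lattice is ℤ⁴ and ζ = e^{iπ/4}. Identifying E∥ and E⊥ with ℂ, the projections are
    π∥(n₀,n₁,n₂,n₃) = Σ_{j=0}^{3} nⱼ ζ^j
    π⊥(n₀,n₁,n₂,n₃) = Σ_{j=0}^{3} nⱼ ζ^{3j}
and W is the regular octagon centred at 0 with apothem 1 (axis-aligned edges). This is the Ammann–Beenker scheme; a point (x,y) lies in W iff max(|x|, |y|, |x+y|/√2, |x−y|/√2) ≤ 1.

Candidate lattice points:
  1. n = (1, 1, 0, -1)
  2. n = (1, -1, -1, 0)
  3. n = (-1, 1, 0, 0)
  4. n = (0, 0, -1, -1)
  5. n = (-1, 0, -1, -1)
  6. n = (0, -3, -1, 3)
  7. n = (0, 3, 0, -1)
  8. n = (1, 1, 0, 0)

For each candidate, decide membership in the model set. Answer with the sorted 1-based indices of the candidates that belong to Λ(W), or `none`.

With ζ = e^{iπ/4} the internal vectors are ζ^0,ζ^3,ζ^6,ζ^9.
#1 (1, 1, 0, -1): internal (-0.4142, 0.0000); octagon support 0.4142 vs apothem 1 → ∈ W
#2 (1, -1, -1, 0): internal (1.7071, 0.2929); octagon support 1.7071 vs apothem 1 → ∉ W
#3 (-1, 1, 0, 0): internal (-1.7071, 0.7071); octagon support 1.7071 vs apothem 1 → ∉ W
#4 (0, 0, -1, -1): internal (-0.7071, 0.2929); octagon support 0.7071 vs apothem 1 → ∈ W
#5 (-1, 0, -1, -1): internal (-1.7071, 0.2929); octagon support 1.7071 vs apothem 1 → ∉ W
#6 (0, -3, -1, 3): internal (4.2426, 1.0000); octagon support 4.2426 vs apothem 1 → ∉ W
#7 (0, 3, 0, -1): internal (-2.8284, 1.4142); octagon support 3.0000 vs apothem 1 → ∉ W
#8 (1, 1, 0, 0): internal (0.2929, 0.7071); octagon support 0.7071 vs apothem 1 → ∈ W

1, 4, 8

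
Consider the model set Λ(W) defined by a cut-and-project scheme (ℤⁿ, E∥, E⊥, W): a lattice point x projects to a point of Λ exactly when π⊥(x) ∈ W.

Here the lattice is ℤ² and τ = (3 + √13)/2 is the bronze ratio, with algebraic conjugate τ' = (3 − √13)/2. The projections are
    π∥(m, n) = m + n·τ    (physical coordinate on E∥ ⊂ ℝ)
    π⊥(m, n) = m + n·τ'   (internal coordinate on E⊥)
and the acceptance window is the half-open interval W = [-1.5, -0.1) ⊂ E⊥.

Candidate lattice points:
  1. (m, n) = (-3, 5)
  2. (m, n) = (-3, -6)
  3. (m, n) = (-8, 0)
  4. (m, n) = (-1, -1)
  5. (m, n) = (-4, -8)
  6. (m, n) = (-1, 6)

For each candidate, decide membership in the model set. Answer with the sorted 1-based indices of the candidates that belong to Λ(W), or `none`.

2, 4

Numerically τ ≈ 3.3028 and τ' = −1/τ ≈ -0.3028.
candidate 1: (m,n)=(-3,5) → π∥ = -3+5·τ ≈ 13.5139, π⊥ = -3+5·τ' ≈ -4.5139 ∉ [-1.5, -0.1) ⇒ out
candidate 2: (m,n)=(-3,-6) → π∥ = -3-6·τ ≈ -22.8167, π⊥ = -3-6·τ' ≈ -1.1833 ∈ [-1.5, -0.1) ⇒ IN Λ
candidate 3: (m,n)=(-8,0) → π∥ = -8+0·τ ≈ -8.0000, π⊥ = -8+0·τ' ≈ -8.0000 ∉ [-1.5, -0.1) ⇒ out
candidate 4: (m,n)=(-1,-1) → π∥ = -1-1·τ ≈ -4.3028, π⊥ = -1-1·τ' ≈ -0.6972 ∈ [-1.5, -0.1) ⇒ IN Λ
candidate 5: (m,n)=(-4,-8) → π∥ = -4-8·τ ≈ -30.4222, π⊥ = -4-8·τ' ≈ -1.5778 ∉ [-1.5, -0.1) ⇒ out
candidate 6: (m,n)=(-1,6) → π∥ = -1+6·τ ≈ 18.8167, π⊥ = -1+6·τ' ≈ -2.8167 ∉ [-1.5, -0.1) ⇒ out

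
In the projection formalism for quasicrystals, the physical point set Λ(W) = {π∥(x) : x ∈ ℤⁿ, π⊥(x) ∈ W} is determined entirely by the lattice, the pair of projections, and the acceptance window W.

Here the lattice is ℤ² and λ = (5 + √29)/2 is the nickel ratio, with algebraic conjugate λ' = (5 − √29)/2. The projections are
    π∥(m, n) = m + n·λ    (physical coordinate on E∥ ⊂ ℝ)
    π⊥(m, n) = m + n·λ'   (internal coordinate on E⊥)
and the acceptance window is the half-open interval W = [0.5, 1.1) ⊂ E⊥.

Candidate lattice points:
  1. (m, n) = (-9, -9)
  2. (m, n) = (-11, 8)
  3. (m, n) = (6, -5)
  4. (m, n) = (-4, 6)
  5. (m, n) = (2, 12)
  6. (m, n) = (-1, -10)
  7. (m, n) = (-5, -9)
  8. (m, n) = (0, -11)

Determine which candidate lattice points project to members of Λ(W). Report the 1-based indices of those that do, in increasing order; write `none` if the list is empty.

Compute λ' = (5−√29)/2 = -0.19258, so π⊥(m,n) = m -0.19258·n.
#1 (-9,-9): internal coord -9 + (-9)·λ' = -7.26676; -7.26676 ∉ [0.5, 1.1) → out
#2 (-11,8): internal coord -11 + (8)·λ' = -12.54066; -12.54066 ∉ [0.5, 1.1) → out
#3 (6,-5): internal coord 6 + (-5)·λ' = +6.96291; +6.96291 ∉ [0.5, 1.1) → out
#4 (-4,6): internal coord -4 + (6)·λ' = -5.15549; -5.15549 ∉ [0.5, 1.1) → out
#5 (2,12): internal coord 2 + (12)·λ' = -0.31099; -0.31099 ∉ [0.5, 1.1) → out
#6 (-1,-10): internal coord -1 + (-10)·λ' = +0.92582; +0.92582 ∈ [0.5, 1.1) → IN Λ
#7 (-5,-9): internal coord -5 + (-9)·λ' = -3.26676; -3.26676 ∉ [0.5, 1.1) → out
#8 (0,-11): internal coord 0 + (-11)·λ' = +2.11841; +2.11841 ∉ [0.5, 1.1) → out

6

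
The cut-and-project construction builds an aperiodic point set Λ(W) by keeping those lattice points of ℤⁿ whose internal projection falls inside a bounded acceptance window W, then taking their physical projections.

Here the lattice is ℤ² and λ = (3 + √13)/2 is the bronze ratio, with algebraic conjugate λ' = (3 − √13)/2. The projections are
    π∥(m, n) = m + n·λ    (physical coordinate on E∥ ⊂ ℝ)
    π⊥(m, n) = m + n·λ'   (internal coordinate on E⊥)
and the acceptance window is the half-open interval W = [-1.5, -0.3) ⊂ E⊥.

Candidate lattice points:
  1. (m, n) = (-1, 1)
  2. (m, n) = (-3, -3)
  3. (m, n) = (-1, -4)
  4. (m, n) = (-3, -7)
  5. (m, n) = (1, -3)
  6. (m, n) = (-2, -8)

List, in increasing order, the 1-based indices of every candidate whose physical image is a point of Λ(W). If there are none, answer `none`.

1, 4

Compute λ' = (3−√13)/2 = -0.30278, so π⊥(m,n) = m -0.30278·n.
candidate 1: (m,n)=(-1,1) → π∥ = -1+1·λ ≈ 2.30278, π⊥ = -1+1·λ' ≈ -1.30278 ∈ [-1.5, -0.3) ⇒ IN Λ
candidate 2: (m,n)=(-3,-3) → π∥ = -3-3·λ ≈ -12.90833, π⊥ = -3-3·λ' ≈ -2.09167 ∉ [-1.5, -0.3) ⇒ out
candidate 3: (m,n)=(-1,-4) → π∥ = -1-4·λ ≈ -14.21110, π⊥ = -1-4·λ' ≈ 0.21110 ∉ [-1.5, -0.3) ⇒ out
candidate 4: (m,n)=(-3,-7) → π∥ = -3-7·λ ≈ -26.11943, π⊥ = -3-7·λ' ≈ -0.88057 ∈ [-1.5, -0.3) ⇒ IN Λ
candidate 5: (m,n)=(1,-3) → π∥ = 1-3·λ ≈ -8.90833, π⊥ = 1-3·λ' ≈ 1.90833 ∉ [-1.5, -0.3) ⇒ out
candidate 6: (m,n)=(-2,-8) → π∥ = -2-8·λ ≈ -28.42221, π⊥ = -2-8·λ' ≈ 0.42221 ∉ [-1.5, -0.3) ⇒ out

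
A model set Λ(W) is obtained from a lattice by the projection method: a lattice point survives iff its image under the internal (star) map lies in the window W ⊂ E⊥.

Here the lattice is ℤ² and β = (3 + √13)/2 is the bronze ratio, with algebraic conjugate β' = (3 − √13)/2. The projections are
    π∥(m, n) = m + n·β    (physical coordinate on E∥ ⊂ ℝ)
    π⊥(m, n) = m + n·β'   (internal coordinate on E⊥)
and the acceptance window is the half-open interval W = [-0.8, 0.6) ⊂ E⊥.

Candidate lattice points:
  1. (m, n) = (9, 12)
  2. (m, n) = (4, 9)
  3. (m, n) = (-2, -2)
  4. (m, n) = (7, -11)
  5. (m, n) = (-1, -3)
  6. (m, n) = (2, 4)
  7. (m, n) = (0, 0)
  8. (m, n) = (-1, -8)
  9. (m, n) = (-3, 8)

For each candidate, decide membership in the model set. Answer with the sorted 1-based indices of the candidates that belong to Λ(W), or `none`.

Compute β' = (3−√13)/2 = -0.3028, so π⊥(m,n) = m -0.3028·n.
#1 (9,12): internal coord 9 + (12)·β' = +5.3667; +5.3667 ∉ [-0.8, 0.6) → out
#2 (4,9): internal coord 4 + (9)·β' = +1.2750; +1.2750 ∉ [-0.8, 0.6) → out
#3 (-2,-2): internal coord -2 + (-2)·β' = -1.3944; -1.3944 ∉ [-0.8, 0.6) → out
#4 (7,-11): internal coord 7 + (-11)·β' = +10.3305; +10.3305 ∉ [-0.8, 0.6) → out
#5 (-1,-3): internal coord -1 + (-3)·β' = -0.0917; -0.0917 ∈ [-0.8, 0.6) → IN Λ
#6 (2,4): internal coord 2 + (4)·β' = +0.7889; +0.7889 ∉ [-0.8, 0.6) → out
#7 (0,0): internal coord 0 + (0)·β' = +0.0000; +0.0000 ∈ [-0.8, 0.6) → IN Λ
#8 (-1,-8): internal coord -1 + (-8)·β' = +1.4222; +1.4222 ∉ [-0.8, 0.6) → out
#9 (-3,8): internal coord -3 + (8)·β' = -5.4222; -5.4222 ∉ [-0.8, 0.6) → out

5, 7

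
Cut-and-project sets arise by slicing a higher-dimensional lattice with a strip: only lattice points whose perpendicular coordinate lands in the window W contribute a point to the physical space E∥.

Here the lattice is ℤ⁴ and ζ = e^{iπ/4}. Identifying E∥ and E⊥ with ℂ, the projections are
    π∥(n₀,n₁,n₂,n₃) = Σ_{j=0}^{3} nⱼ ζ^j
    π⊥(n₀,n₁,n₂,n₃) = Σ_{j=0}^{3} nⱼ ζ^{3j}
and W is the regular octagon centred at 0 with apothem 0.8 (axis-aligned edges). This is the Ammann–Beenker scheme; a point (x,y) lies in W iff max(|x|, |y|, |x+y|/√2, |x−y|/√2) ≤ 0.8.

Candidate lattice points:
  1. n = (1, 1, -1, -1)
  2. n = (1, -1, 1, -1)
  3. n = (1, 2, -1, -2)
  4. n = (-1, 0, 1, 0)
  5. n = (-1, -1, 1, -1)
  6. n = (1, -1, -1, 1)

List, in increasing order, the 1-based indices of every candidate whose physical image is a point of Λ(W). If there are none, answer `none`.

none

Internal map: ζ^{3j} for j=0..3 gives (1,0), (−√2/2,√2/2), (0,−1), (√2/2,√2/2).
#1 (1, 1, -1, -1): internal (-0.414214, 1.000000); octagon support 1.000000 vs apothem 0.8 → ∉ W
#2 (1, -1, 1, -1): internal (1.000000, -2.414214); octagon support 2.414214 vs apothem 0.8 → ∉ W
#3 (1, 2, -1, -2): internal (-1.828427, 1.000000); octagon support 2.000000 vs apothem 0.8 → ∉ W
#4 (-1, 0, 1, 0): internal (-1.000000, -1.000000); octagon support 1.414214 vs apothem 0.8 → ∉ W
#5 (-1, -1, 1, -1): internal (-1.000000, -2.414214); octagon support 2.414214 vs apothem 0.8 → ∉ W
#6 (1, -1, -1, 1): internal (2.414214, 1.000000); octagon support 2.414214 vs apothem 0.8 → ∉ W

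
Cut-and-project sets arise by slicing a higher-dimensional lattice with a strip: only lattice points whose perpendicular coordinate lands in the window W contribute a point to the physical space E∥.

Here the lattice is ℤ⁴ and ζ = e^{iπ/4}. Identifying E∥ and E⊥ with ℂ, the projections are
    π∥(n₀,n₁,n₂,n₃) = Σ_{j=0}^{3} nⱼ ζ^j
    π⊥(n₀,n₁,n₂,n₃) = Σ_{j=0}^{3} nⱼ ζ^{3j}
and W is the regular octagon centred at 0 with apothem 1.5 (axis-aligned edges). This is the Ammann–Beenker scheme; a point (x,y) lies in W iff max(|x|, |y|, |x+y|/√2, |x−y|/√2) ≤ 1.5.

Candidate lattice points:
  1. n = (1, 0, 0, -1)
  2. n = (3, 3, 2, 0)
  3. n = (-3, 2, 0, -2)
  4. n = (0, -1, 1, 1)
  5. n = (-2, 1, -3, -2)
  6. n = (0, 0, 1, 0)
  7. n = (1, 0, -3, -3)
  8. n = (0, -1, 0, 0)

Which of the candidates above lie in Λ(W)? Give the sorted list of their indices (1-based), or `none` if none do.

With ζ = e^{iπ/4} the internal vectors are ζ^0,ζ^3,ζ^6,ζ^9.
#1 (1, 0, 0, -1): internal (0.29289, -0.70711); octagon support 0.70711 vs apothem 1.5 → ∈ W
#2 (3, 3, 2, 0): internal (0.87868, 0.12132); octagon support 0.87868 vs apothem 1.5 → ∈ W
#3 (-3, 2, 0, -2): internal (-5.82843, 0.00000); octagon support 5.82843 vs apothem 1.5 → ∉ W
#4 (0, -1, 1, 1): internal (1.41421, -1.00000); octagon support 1.70711 vs apothem 1.5 → ∉ W
#5 (-2, 1, -3, -2): internal (-4.12132, 2.29289); octagon support 4.53553 vs apothem 1.5 → ∉ W
#6 (0, 0, 1, 0): internal (0.00000, -1.00000); octagon support 1.00000 vs apothem 1.5 → ∈ W
#7 (1, 0, -3, -3): internal (-1.12132, 0.87868); octagon support 1.41421 vs apothem 1.5 → ∈ W
#8 (0, -1, 0, 0): internal (0.70711, -0.70711); octagon support 1.00000 vs apothem 1.5 → ∈ W

1, 2, 6, 7, 8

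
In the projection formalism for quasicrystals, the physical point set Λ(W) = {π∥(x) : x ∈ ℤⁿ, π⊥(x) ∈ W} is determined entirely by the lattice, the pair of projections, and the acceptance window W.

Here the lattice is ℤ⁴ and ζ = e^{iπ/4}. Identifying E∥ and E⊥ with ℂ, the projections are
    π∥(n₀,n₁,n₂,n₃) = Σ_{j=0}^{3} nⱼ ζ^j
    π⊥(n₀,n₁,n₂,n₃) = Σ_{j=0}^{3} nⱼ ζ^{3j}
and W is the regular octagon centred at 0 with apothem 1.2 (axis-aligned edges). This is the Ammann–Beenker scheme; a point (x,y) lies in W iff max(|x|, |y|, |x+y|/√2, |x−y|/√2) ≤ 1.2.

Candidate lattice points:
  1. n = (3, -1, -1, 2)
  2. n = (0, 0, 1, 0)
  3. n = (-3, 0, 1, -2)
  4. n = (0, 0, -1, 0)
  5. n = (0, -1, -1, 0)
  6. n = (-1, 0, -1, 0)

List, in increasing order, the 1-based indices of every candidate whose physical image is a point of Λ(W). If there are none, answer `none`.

2, 4, 5

With ζ = e^{iπ/4} the internal vectors are ζ^0,ζ^3,ζ^6,ζ^9.
#1 (3, -1, -1, 2): internal (5.1213, 1.7071); octagon support 5.1213 vs apothem 1.2 → ∉ W
#2 (0, 0, 1, 0): internal (0.0000, -1.0000); octagon support 1.0000 vs apothem 1.2 → ∈ W
#3 (-3, 0, 1, -2): internal (-4.4142, -2.4142); octagon support 4.8284 vs apothem 1.2 → ∉ W
#4 (0, 0, -1, 0): internal (0.0000, 1.0000); octagon support 1.0000 vs apothem 1.2 → ∈ W
#5 (0, -1, -1, 0): internal (0.7071, 0.2929); octagon support 0.7071 vs apothem 1.2 → ∈ W
#6 (-1, 0, -1, 0): internal (-1.0000, 1.0000); octagon support 1.4142 vs apothem 1.2 → ∉ W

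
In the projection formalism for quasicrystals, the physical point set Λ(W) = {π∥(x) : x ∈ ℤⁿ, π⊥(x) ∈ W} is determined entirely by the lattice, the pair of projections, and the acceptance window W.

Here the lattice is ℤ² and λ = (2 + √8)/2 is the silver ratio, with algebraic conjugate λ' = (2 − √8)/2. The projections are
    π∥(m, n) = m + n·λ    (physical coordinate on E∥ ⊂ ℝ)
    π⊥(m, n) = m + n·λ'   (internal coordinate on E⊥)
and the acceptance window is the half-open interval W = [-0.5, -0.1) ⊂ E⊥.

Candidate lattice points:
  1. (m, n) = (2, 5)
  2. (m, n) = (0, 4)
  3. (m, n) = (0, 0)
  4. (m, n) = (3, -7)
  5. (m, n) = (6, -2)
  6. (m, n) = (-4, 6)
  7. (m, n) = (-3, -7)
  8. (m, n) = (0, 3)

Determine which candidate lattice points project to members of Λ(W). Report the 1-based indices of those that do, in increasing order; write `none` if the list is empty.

7

Compute λ' = (2−√8)/2 = -0.4142, so π⊥(m,n) = m -0.4142·n.
#1 (2,5): internal coord 2 + (5)·λ' = -0.0711; -0.0711 ∉ [-0.5, -0.1) → out
#2 (0,4): internal coord 0 + (4)·λ' = -1.6569; -1.6569 ∉ [-0.5, -0.1) → out
#3 (0,0): internal coord 0 + (0)·λ' = +0.0000; +0.0000 ∉ [-0.5, -0.1) → out
#4 (3,-7): internal coord 3 + (-7)·λ' = +5.8995; +5.8995 ∉ [-0.5, -0.1) → out
#5 (6,-2): internal coord 6 + (-2)·λ' = +6.8284; +6.8284 ∉ [-0.5, -0.1) → out
#6 (-4,6): internal coord -4 + (6)·λ' = -6.4853; -6.4853 ∉ [-0.5, -0.1) → out
#7 (-3,-7): internal coord -3 + (-7)·λ' = -0.1005; -0.1005 ∈ [-0.5, -0.1) → IN Λ
#8 (0,3): internal coord 0 + (3)·λ' = -1.2426; -1.2426 ∉ [-0.5, -0.1) → out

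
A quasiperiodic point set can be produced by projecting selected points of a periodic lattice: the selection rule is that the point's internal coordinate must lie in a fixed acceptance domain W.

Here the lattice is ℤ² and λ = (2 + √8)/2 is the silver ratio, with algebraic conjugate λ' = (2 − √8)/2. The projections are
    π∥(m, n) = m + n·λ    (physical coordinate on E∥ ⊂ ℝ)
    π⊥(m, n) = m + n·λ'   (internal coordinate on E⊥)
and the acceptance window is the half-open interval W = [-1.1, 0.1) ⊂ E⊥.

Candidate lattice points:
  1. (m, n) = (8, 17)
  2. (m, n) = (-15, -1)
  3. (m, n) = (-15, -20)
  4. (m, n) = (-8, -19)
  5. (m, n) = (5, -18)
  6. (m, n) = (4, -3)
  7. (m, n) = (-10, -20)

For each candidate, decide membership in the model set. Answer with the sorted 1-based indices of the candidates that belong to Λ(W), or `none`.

4

Numerically λ ≈ 2.4142 and λ' = −1/λ ≈ -0.4142.
[1] lift (8,17): star map gives 0.9584; window check -1.1 ≤ 0.9584 < 0.1 is false → out
[2] lift (-15,-1): star map gives -14.5858; window check -1.1 ≤ -14.5858 < 0.1 is false → out
[3] lift (-15,-20): star map gives -6.7157; window check -1.1 ≤ -6.7157 < 0.1 is false → out
[4] lift (-8,-19): star map gives -0.1299; window check -1.1 ≤ -0.1299 < 0.1 is true → IN Λ
[5] lift (5,-18): star map gives 12.4558; window check -1.1 ≤ 12.4558 < 0.1 is false → out
[6] lift (4,-3): star map gives 5.2426; window check -1.1 ≤ 5.2426 < 0.1 is false → out
[7] lift (-10,-20): star map gives -1.7157; window check -1.1 ≤ -1.7157 < 0.1 is false → out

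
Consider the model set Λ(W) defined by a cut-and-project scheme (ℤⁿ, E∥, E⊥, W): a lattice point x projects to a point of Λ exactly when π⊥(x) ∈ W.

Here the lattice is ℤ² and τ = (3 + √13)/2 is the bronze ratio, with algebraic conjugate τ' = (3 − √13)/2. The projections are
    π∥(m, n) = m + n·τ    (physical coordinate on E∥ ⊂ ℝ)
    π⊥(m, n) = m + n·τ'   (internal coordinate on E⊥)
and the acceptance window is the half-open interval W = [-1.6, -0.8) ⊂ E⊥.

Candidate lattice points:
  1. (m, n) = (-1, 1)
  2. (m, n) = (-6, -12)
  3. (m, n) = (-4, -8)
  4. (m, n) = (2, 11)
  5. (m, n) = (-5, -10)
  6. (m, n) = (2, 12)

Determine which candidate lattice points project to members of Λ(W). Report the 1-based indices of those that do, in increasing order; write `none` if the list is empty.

Compute τ' = (3−√13)/2 = -0.30278, so π⊥(m,n) = m -0.30278·n.
candidate 1: (m,n)=(-1,1) → π∥ = -1+1·τ ≈ 2.30278, π⊥ = -1+1·τ' ≈ -1.30278 ∈ [-1.6, -0.8) ⇒ IN Λ
candidate 2: (m,n)=(-6,-12) → π∥ = -6-12·τ ≈ -45.63331, π⊥ = -6-12·τ' ≈ -2.36669 ∉ [-1.6, -0.8) ⇒ out
candidate 3: (m,n)=(-4,-8) → π∥ = -4-8·τ ≈ -30.42221, π⊥ = -4-8·τ' ≈ -1.57779 ∈ [-1.6, -0.8) ⇒ IN Λ
candidate 4: (m,n)=(2,11) → π∥ = 2+11·τ ≈ 38.33053, π⊥ = 2+11·τ' ≈ -1.33053 ∈ [-1.6, -0.8) ⇒ IN Λ
candidate 5: (m,n)=(-5,-10) → π∥ = -5-10·τ ≈ -38.02776, π⊥ = -5-10·τ' ≈ -1.97224 ∉ [-1.6, -0.8) ⇒ out
candidate 6: (m,n)=(2,12) → π∥ = 2+12·τ ≈ 41.63331, π⊥ = 2+12·τ' ≈ -1.63331 ∉ [-1.6, -0.8) ⇒ out

1, 3, 4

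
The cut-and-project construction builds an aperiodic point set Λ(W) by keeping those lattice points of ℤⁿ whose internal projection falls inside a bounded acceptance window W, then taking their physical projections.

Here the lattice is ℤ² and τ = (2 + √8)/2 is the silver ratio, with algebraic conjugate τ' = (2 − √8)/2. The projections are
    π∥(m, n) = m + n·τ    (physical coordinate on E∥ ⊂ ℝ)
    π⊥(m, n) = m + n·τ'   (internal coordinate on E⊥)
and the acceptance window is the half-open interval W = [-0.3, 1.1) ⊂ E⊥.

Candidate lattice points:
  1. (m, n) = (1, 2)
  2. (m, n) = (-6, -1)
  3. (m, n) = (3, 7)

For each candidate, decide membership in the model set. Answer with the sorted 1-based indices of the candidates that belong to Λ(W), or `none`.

τ' = (2−√8)/2 ≈ -0.4142.
candidate 1: (m,n)=(1,2) → π∥ = 1+2·τ ≈ 5.8284, π⊥ = 1+2·τ' ≈ 0.1716 ∈ [-0.3, 1.1) ⇒ IN Λ
candidate 2: (m,n)=(-6,-1) → π∥ = -6-1·τ ≈ -8.4142, π⊥ = -6-1·τ' ≈ -5.5858 ∉ [-0.3, 1.1) ⇒ out
candidate 3: (m,n)=(3,7) → π∥ = 3+7·τ ≈ 19.8995, π⊥ = 3+7·τ' ≈ 0.1005 ∈ [-0.3, 1.1) ⇒ IN Λ

1, 3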